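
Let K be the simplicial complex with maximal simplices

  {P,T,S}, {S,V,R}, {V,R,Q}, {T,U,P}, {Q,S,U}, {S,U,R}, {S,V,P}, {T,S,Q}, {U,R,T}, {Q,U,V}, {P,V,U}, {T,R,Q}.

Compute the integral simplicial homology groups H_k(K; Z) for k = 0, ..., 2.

H_0 = Z,  H_1 = Z/2,  H_2 = 0.

Take the total order P < Q < R < S < T < U < V on the vertex set. Then K (dimension 2) consists of the simplices:

  0-simplices (7): P, Q, R, S, T, U, V
  1-simplices (18): PS, PT, PU, PV, QR, QS, QT, QU, QV, RS, RT, RU, RV, ST, SU, SV, TU, UV
  2-simplices (12): PST, PSV, PTU, PUV, QRT, QRV, QST, QSU, QUV, RSU, RSV, RTU

Hence C_0 ≅ Z^7, C_1 ≅ Z^18, C_2 ≅ Z^12.

Boundary ∂_1: C_1 → C_0 is given by ∂[p,q] = [q] − [p]. For instance
  ∂UV = V − U.
The resulting 7×18 matrix has rank 6, and its Smith normal form has invariant factors (1,1,1,1,1,1).

The boundary map ∂_2: C_2 → C_1 sends each 2-simplex [p,q,r] to [q,r] − [p,r] + [p,q]. For instance
  ∂QUV = UV − QV + QU,
  ∂QRV = RV − QV + QR.
This gives a 18×12 integer matrix of rank 12; reducing to Smith normal form yields diagonal entries (1,1,1,1,1,1,1,1,1,1,1,2).

Reading off H_k = ker ∂_k / im ∂_{k+1}:

  H_0: rank C_0 − rank ∂_1 = 7 − 6 = 1, and the invariant factors of ∂_1 are all 1, so H_0 ≅ Z.
  H_1: rank ker ∂_1 − rank ∂_2 = (18 − 6) − 12 = 0, and ∂_2 has invariant factor 2 > 1, so H_1 ≅ Z/2.
  H_2: rank ker ∂_2 − rank ∂_3 = (12 − 12) − 0 = 0, and there is no ∂_3, so H_2 ≅ 0.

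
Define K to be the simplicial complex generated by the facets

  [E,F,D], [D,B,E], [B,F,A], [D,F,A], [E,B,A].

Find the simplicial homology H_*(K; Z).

H_0 ≅ Z,  H_1 ≅ Z,  H_2 = 0.

Fix the vertex order A < B < D < E < F and write every simplex with vertices in increasing order. Then dim K = 2 and the simplices of K are:

  0-simplices (5): A, B, D, E, F
  1-simplices (10): AB, AD, AE, AF, BD, BE, BF, DE, DF, EF
  2-simplices (5): ABE, ABF, ADF, BDE, DEF

so the chain groups are C_0 ≅ Z^5, C_1 ≅ Z^10, C_2 ≅ Z^5.

The boundary map ∂_1: C_1 → C_0 sends each edge [p,q] (with p < q) to q − p. For instance
  ∂AF = F − A.
The resulting 5×10 matrix has rank 4, and its Smith normal form has invariant factors (1,1,1,1).

Boundary ∂_2: C_2 → C_1 maps a triangle to the signed sum of its edges. For instance
  ∂ADF = DF − AF + AD,
  ∂ABF = BF − AF + AB.
As a 10×5 matrix over Z this has rank 5, with invariant factors (1,1,1,1,1).

Computing H_k = (kernel of ∂_k) / (image of ∂_{k+1}):

  H_0: rank C_0 − rank ∂_1 = 5 − 4 = 1, and the invariant factors of ∂_1 are all 1, so H_0 ≅ Z.
  H_1: rank ker ∂_1 − rank ∂_2 = (10 − 4) − 5 = 1, and the invariant factors of ∂_2 are all 1, so H_1 ≅ Z.
  H_2: rank ker ∂_2 − rank ∂_3 = (5 − 5) − 0 = 0, and there is no ∂_3, so H_2 ≅ 0.

As a check, the Euler characteristic is 5 − 10 + 5 = 0, which agrees with 1 − 1 + 0 = 0.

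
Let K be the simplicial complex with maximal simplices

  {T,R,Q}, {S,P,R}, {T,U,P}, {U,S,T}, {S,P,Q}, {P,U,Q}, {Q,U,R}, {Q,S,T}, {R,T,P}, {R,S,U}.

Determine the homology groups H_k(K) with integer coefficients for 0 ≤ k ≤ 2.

H_0 ≅ Z,  H_1 ≅ Z/2Z,  H_2 = 0.

Order the vertices as P < Q < R < S < T < U. Listing each simplex with vertices in this order, K has dimension 2 with simplices:

  0-simplices (6): P, Q, R, S, T, U
  1-simplices (15): PQ, PR, PS, PT, PU, QR, QS, QT, QU, RS, RT, RU, ST, SU, TU
  2-simplices (10): PQS, PQU, PRS, PRT, PTU, QRT, QRU, QST, RSU, STU

Hence C_0 ≅ Z^6, C_1 ≅ Z^15, C_2 ≅ Z^10.

The boundary map ∂_1: C_1 → C_0 maps an edge to its endpoints' difference, ∂[p,q] = q − p. For instance
  ∂QS = S − Q.
As a 6×15 matrix over Z this has rank 5, with invariant factors (1,1,1,1,1).

Boundary ∂_2: C_2 → C_1 acts by ∂[p,q,r] = [q,r] − [p,r] + [p,q]. For instance
  ∂QST = ST − QT + QS,
  ∂QRT = RT − QT + QR.
This gives a 15×10 integer matrix of rank 10; reducing to Smith normal form yields diagonal entries (1,1,1,1,1,1,1,1,1,2).

Reading off H_k = ker ∂_k / im ∂_{k+1}:

  H_0: rank C_0 − rank ∂_1 = 6 − 5 = 1, and the invariant factors of ∂_1 are all 1, so H_0 ≅ Z.
  H_1: rank ker ∂_1 − rank ∂_2 = (15 − 5) − 10 = 0, and ∂_2 has invariant factor 2 > 1, so H_1 ≅ Z/2Z.
  H_2: rank ker ∂_2 − rank ∂_3 = (10 − 10) − 0 = 0, and there is no ∂_3, so H_2 ≅ 0.

As a check, the Euler characteristic is 6 − 15 + 10 = 1, which agrees with 1 − 0 + 0 = 1.
(K is a triangulation of the real projective plane RP^2.)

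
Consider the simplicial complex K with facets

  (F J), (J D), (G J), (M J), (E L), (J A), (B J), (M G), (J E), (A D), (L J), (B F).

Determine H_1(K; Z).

H_1 = Z^4.

Order the vertices as A < B < D < E < F < G < J < L < M. Listing each simplex with vertices in this order, K has dimension 1 with simplices:

  0-simplices (9): A, B, D, E, F, G, J, L, M
  1-simplices (12): AD, AJ, BF, BJ, DJ, EJ, EL, FJ, GJ, GM, JL, JM

giving chain groups C_0 ≅ Z^9, C_1 ≅ Z^12.

∂_1: C_1 → C_0 is given by ∂[p,q] = [q] − [p].
As a 9×12 matrix over Z this has rank 8, with invariant factors (1,1,1,1,1,1,1,1).

Now H_k = ker ∂_k / im ∂_{k+1}, so:

  H_1: rank ker ∂_1 − rank ∂_2 = (12 − 8) − 0 = 4, and there is no ∂_2, so H_1 ≅ Z^4.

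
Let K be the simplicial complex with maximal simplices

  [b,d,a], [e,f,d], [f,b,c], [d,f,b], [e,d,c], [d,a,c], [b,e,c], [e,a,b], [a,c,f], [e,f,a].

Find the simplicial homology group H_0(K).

Order the vertices as a < b < c < d < e < f. Listing each simplex with vertices in this order, K has dimension 2 with simplices:

  0-simplices (6): a, b, c, d, e, f
  1-simplices (15): ab, ac, ad, ae, af, bc, bd, be, bf, cd, ce, cf, de, df, ef
  2-simplices (10): abd, abe, acd, acf, aef, bce, bcf, bdf, cde, def

Hence C_0 ≅ Z^6, C_1 ≅ Z^15, C_2 ≅ Z^10.

The boundary map ∂_1: C_1 → C_0 maps an edge to its endpoints' difference, ∂[p,q] = q − p. For instance
  ∂ce = e − c.
As a 6×15 matrix over Z this has rank 5, with invariant factors (1,1,1,1,1).

The boundary map ∂_2: C_2 → C_1 acts by ∂[p,q,r] = [q,r] − [p,r] + [p,q]. For instance
  ∂abd = bd − ad + ab,
  ∂acd = cd − ad + ac.
As a 15×10 matrix over Z this has rank 10, with invariant factors (1,1,1,1,1,1,1,1,1,2).

Now H_k = ker ∂_k / im ∂_{k+1}, so:

  H_0: rank C_0 − rank ∂_1 = 6 − 5 = 1, and the invariant factors of ∂_1 are all 1, so H_0 ≅ Z.

(K is a triangulation of the real projective plane RP^2.)

H_0 = Z.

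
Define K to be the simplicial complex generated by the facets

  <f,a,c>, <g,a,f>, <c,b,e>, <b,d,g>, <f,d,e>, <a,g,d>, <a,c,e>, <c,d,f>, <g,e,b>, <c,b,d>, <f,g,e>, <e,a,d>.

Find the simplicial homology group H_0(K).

We work with the vertex ordering a < b < c < d < e < f < g. The simplices of K, each written with vertices in increasing order, are:

  0-simplices (7): a, b, c, d, e, f, g
  1-simplices (18): ac, ad, ae, af, ag, bc, bd, be, bg, cd, ce, cf, de, df, dg, ef, eg, fg
  2-simplices (12): ace, acf, ade, adg, afg, bcd, bce, bdg, beg, cdf, def, efg

Hence C_0 ≅ Z^7, C_1 ≅ Z^18, C_2 ≅ Z^12.

Boundary ∂_1: C_1 → C_0 maps an edge to its endpoints' difference, ∂[p,q] = q − p. For instance
  ∂fg = g − f.
As a 7×18 matrix over Z this has rank 6, with invariant factors (1,1,1,1,1,1).

Boundary ∂_2: C_2 → C_1 sends each 2-simplex [p,q,r] to [q,r] − [p,r] + [p,q]. For instance
  ∂bdg = dg − bg + bd,
  ∂acf = cf − af + ac.
As a 18×12 matrix over Z this has rank 12, with invariant factors (1,1,1,1,1,1,1,1,1,1,1,2).

Computing H_k = (kernel of ∂_k) / (image of ∂_{k+1}):

  H_0: rank C_0 − rank ∂_1 = 7 − 6 = 1, and the invariant factors of ∂_1 are all 1, so H_0 = Z.

H_0 = Z.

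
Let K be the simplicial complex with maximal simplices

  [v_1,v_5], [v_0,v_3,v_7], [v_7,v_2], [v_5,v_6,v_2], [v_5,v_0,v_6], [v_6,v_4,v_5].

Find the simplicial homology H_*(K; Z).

H_0 = Z,  H_1 = Z,  H_2 = 0.

Fix the vertex order v_0 < v_1 < v_2 < v_3 < v_4 < v_5 < v_6 < v_7 and write every simplex with vertices in increasing order. Then dim K = 2 and the simplices of K are:

  0-simplices (8): [v_0], [v_1], [v_2], [v_3], [v_4], [v_5], [v_6], [v_7]
  1-simplices (12): [v_0,v_3], [v_0,v_5], [v_0,v_6], [v_0,v_7], [v_1,v_5], [v_2,v_5], [v_2,v_6], [v_2,v_7], [v_3,v_7], [v_4,v_5], [v_4,v_6], [v_5,v_6]
  2-simplices (4): [v_0,v_3,v_7], [v_0,v_5,v_6], [v_2,v_5,v_6], [v_4,v_5,v_6]

so the chain groups are C_0 ≅ Z^8, C_1 ≅ Z^12, C_2 ≅ Z^4.

∂_1: C_1 → C_0 maps an edge to its endpoints' difference, ∂[p,q] = q − p. For instance
  ∂[v_5,v_6] = [v_6] − [v_5].
This gives a 8×12 integer matrix of rank 7; reducing to Smith normal form yields diagonal entries (1,1,1,1,1,1,1).

The boundary map ∂_2: C_2 → C_1 acts by ∂[p,q,r] = [q,r] − [p,r] + [p,q]. For instance
  ∂[v_0,v_3,v_7] = [v_3,v_7] − [v_0,v_7] + [v_0,v_3],
  ∂[v_0,v_5,v_6] = [v_5,v_6] − [v_0,v_6] + [v_0,v_5].
This gives a 12×4 integer matrix of rank 4; reducing to Smith normal form yields diagonal entries (1,1,1,1).

Reading off H_k = ker ∂_k / im ∂_{k+1}:

  H_0: rank C_0 − rank ∂_1 = 8 − 7 = 1, and the invariant factors of ∂_1 are all 1, so H_0 = Z.
  H_1: rank ker ∂_1 − rank ∂_2 = (12 − 7) − 4 = 1, and the invariant factors of ∂_2 are all 1, so H_1 = Z.
  H_2: rank ker ∂_2 − rank ∂_3 = (4 − 4) − 0 = 0, and there is no ∂_3, so H_2 = 0.

As a check, the Euler characteristic is 8 − 12 + 4 = 0, which agrees with 1 − 1 + 0 = 0.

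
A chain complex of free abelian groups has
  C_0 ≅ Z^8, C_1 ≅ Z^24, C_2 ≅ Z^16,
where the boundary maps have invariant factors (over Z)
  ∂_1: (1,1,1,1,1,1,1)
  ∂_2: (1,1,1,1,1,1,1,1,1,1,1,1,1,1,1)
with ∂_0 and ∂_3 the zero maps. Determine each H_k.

H_0: b_0 = 8 − 0 − 7 = 1; torsion from ∂_1 factors > 1: none. So H_0 = Z.
H_1: b_1 = 24 − 7 − 15 = 2; torsion from ∂_2 factors > 1: none. So H_1 = Z^2.
H_2: b_2 = 16 − 15 − 0 = 1; torsion from ∂_3 factors > 1: none. So H_2 = Z.

H_0 = Z,  H_1 = Z^2,  H_2 = Z.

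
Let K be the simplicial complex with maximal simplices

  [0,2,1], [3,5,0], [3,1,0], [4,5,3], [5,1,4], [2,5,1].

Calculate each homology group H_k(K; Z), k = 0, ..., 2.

K has 6 vertices, 12 edges, 6 triangles.
rank ∂_0 = 0, rank ∂_1 = 5 ⇒ b_0 = 6 − 0 − 5 = 1; all invariant factors of ∂_1 are 1 so no torsion. So H_0 = Z.
rank ∂_1 = 5, rank ∂_2 = 6 ⇒ b_1 = 12 − 5 − 6 = 1; all invariant factors of ∂_2 are 1 so no torsion. So H_1 = Z.
rank ∂_2 = 6, rank ∂_3 = 0 ⇒ b_2 = 6 − 6 − 0 = 0. So H_2 = 0.

H_0 ≅ Z,  H_1 ≅ Z,  H_2 = 0.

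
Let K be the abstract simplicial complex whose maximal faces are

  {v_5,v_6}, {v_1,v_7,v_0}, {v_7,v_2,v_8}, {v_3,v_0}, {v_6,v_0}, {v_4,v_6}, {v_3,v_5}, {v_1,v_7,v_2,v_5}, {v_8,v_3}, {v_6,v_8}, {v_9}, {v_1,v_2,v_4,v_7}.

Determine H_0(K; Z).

H_0 = Z^2.

Take the total order v_0 < v_1 < v_2 < v_3 < v_4 < v_5 < v_6 < v_7 < v_8 < v_9 on the vertex set. Then K (dimension 3) consists of the simplices:

  0-simplices (10): [v_0], [v_1], [v_2], [v_3], [v_4], [v_5], [v_6], [v_7], [v_8], [v_9]
  1-simplices (20): (20 of them)
  2-simplices (9): [v_0,v_1,v_7], [v_1,v_2,v_4], [v_1,v_2,v_5], [v_1,v_2,v_7], [v_1,v_4,v_7], [v_1,v_5,v_7], [v_2,v_4,v_7], [v_2,v_5,v_7], [v_2,v_7,v_8]
  3-simplices (2): [v_1,v_2,v_4,v_7], [v_1,v_2,v_5,v_7]

Hence C_0 ≅ Z^10, C_1 ≅ Z^20, C_2 ≅ Z^9, C_3 ≅ Z^2.

Boundary ∂_1: C_1 → C_0 sends each edge [p,q] (with p < q) to q − p. For instance
  ∂[v_1,v_2] = [v_2] − [v_1].
This gives a 10×20 integer matrix of rank 8; reducing to Smith normal form yields diagonal entries (1,1,1,1,1,1,1,1).

Boundary ∂_2: C_2 → C_1 maps a triangle to the signed sum of its edges. For instance
  ∂[v_1,v_2,v_5] = [v_2,v_5] − [v_1,v_5] + [v_1,v_2],
  ∂[v_2,v_5,v_7] = [v_5,v_7] − [v_2,v_7] + [v_2,v_5].
As a 20×9 matrix over Z this has rank 7, with invariant factors (1,1,1,1,1,1,1).

∂_3: C_3 → C_2 sends each 3-simplex σ to the alternating sum Σ_i (−1)^i (σ with its i-th vertex removed). For instance
  ∂[v_1,v_2,v_4,v_7] = [v_2,v_4,v_7] − [v_1,v_4,v_7] + [v_1,v_2,v_7] − [v_1,v_2,v_4],
  ∂[v_1,v_2,v_5,v_7] = [v_2,v_5,v_7] − [v_1,v_5,v_7] + [v_1,v_2,v_7] − [v_1,v_2,v_5].
The resulting 9×2 matrix has rank 2, and its Smith normal form has invariant factors (1,1).

Now H_k = ker ∂_k / im ∂_{k+1}, so:

  H_0: rank C_0 − rank ∂_1 = 10 − 8 = 2, and the invariant factors of ∂_1 are all 1, so H_0 ≅ Z^2.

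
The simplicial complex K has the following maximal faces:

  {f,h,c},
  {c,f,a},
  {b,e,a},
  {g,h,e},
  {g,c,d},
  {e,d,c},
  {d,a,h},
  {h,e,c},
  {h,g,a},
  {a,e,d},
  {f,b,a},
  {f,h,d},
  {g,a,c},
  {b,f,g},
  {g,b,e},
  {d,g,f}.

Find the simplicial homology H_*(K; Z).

Fix the vertex order a < b < c < d < e < f < g < h and write every simplex with vertices in increasing order. Then dim K = 2 and the simplices of K are:

  0-simplices (8): a, b, c, d, e, f, g, h
  1-simplices (24): ab, ac, ad, ae, af, ag, ah, be, bf, bg, cd, ce, cf, cg, ch, de, df, dg, dh, eg, eh, fg, fh, gh
  2-simplices (16): abe, abf, acf, acg, ade, adh, agh, beg, bfg, cde, cdg, ceh, cfh, dfg, dfh, egh

giving chain groups C_0 ≅ Z^8, C_1 ≅ Z^24, C_2 ≅ Z^16.

Boundary ∂_1: C_1 → C_0 sends each edge [p,q] (with p < q) to q − p.
The resulting 8×24 matrix has rank 7, and its Smith normal form has invariant factors (1,1,1,1,1,1,1).

∂_2: C_2 → C_1 acts by ∂[p,q,r] = [q,r] − [p,r] + [p,q]. For instance
  ∂cfh = fh − ch + cf,
  ∂dfg = fg − dg + df.
The 24×16 boundary matrix has rank 15 and Smith normal form diag(1,1,1,1,1,1,1,1,1,1,1,1,1,1,1).

From H_k ≅ ker(∂_k) / im(∂_{k+1}) we obtain:

  H_0: rank C_0 − rank ∂_1 = 8 − 7 = 1, and the invariant factors of ∂_1 are all 1, so H_0 = Z.
  H_1: rank ker ∂_1 − rank ∂_2 = (24 − 7) − 15 = 2, and the invariant factors of ∂_2 are all 1, so H_1 = Z^2.
  H_2: rank ker ∂_2 − rank ∂_3 = (16 − 15) − 0 = 1, and there is no ∂_3, so H_2 = Z.

H_0 ≅ Z,  H_1 ≅ Z^2,  H_2 ≅ Z.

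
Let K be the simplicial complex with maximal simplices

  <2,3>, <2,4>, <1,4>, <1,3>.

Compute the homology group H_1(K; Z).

H_1 ≅ Z.

Order the vertices as 1 < 2 < 3 < 4. Listing each simplex with vertices in this order, K has dimension 1 with simplices:

  0-simplices (4): [1], [2], [3], [4]
  1-simplices (4): [1,3], [1,4], [2,3], [2,4]

Hence C_0 ≅ Z^4, C_1 ≅ Z^4.

The boundary map ∂_1: C_1 → C_0 maps an edge to its endpoints' difference, ∂[p,q] = q − p.
This gives a 4×4 integer matrix of rank 3; reducing to Smith normal form yields diagonal entries (1,1,1).

Now H_k = ker ∂_k / im ∂_{k+1}, so:

  H_1: rank ker ∂_1 − rank ∂_2 = (4 − 3) − 0 = 1, and there is no ∂_2, so H_1 = Z.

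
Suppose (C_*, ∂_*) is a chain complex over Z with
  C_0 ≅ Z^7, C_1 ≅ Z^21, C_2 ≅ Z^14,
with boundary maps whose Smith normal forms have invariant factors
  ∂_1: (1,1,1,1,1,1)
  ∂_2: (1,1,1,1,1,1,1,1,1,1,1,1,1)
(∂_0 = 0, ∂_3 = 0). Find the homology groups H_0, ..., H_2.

H_0 ≅ Z,  H_1 ≅ Z^2,  H_2 ≅ Z.

H_0: b_0 = 7 − 0 − 6 = 1; torsion from ∂_1 factors > 1: none. So H_0 ≅ Z.
H_1: b_1 = 21 − 6 − 13 = 2; torsion from ∂_2 factors > 1: none. So H_1 ≅ Z^2.
H_2: b_2 = 14 − 13 − 0 = 1; torsion from ∂_3 factors > 1: none. So H_2 ≅ Z.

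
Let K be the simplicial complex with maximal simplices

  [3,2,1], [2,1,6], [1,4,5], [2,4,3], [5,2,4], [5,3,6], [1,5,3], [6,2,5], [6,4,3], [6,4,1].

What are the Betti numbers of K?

We work with the vertex ordering 1 < 2 < 3 < 4 < 5 < 6. The simplices of K, each written with vertices in increasing order, are:

  0-simplices (6): [1], [2], [3], [4], [5], [6]
  1-simplices (15): [1,2], [1,3], [1,4], [1,5], [1,6], [2,3], [2,4], [2,5], [2,6], [3,4], [3,5], [3,6], [4,5], [4,6], [5,6]
  2-simplices (10): [1,2,3], [1,2,6], [1,3,5], [1,4,5], [1,4,6], [2,3,4], [2,4,5], [2,5,6], [3,4,6], [3,5,6]

so the chain groups are C_0 ≅ Z^6, C_1 ≅ Z^15, C_2 ≅ Z^10.

∂_1: C_1 → C_0 maps an edge to its endpoints' difference, ∂[p,q] = q − p. For instance
  ∂[1,2] = [2] − [1].
The resulting 6×15 matrix has rank 5, and its Smith normal form has invariant factors (1,1,1,1,1).

∂_2: C_2 → C_1 maps a triangle to the signed sum of its edges. For instance
  ∂[1,4,6] = [4,6] − [1,6] + [1,4],
  ∂[2,3,4] = [3,4] − [2,4] + [2,3].
This gives a 15×10 integer matrix of rank 10; reducing to Smith normal form yields diagonal entries (1,1,1,1,1,1,1,1,1,2).

Computing H_k = (kernel of ∂_k) / (image of ∂_{k+1}):

  H_0: rank C_0 − rank ∂_1 = 6 − 5 = 1, and the invariant factors of ∂_1 are all 1, so H_0 = Z.
  H_1: rank ker ∂_1 − rank ∂_2 = (15 − 5) − 10 = 0, and ∂_2 has invariant factor 2 > 1, so H_1 = Z/2.
  H_2: rank ker ∂_2 − rank ∂_3 = (10 − 10) − 0 = 0, and there is no ∂_3, so H_2 = 0.

(K is a triangulation of the real projective plane RP^2.)

Hence the Betti numbers are b_0 = 1, b_1 = 0, b_2 = 0.

b_0 = 1, b_1 = 0, b_2 = 0.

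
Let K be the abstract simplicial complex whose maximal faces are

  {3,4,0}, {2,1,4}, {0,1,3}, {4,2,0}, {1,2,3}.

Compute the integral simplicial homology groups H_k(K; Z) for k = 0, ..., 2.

H_0 ≅ Z,  H_1 ≅ Z,  H_2 = 0.

Order the vertices as 0 < 1 < 2 < 3 < 4. Listing each simplex with vertices in this order, K has dimension 2 with simplices:

  0-simplices (5): [0], [1], [2], [3], [4]
  1-simplices (10): [0,1], [0,2], [0,3], [0,4], [1,2], [1,3], [1,4], [2,3], [2,4], [3,4]
  2-simplices (5): [0,1,3], [0,2,4], [0,3,4], [1,2,3], [1,2,4]

giving chain groups C_0 ≅ Z^5, C_1 ≅ Z^10, C_2 ≅ Z^5.

Boundary ∂_1: C_1 → C_0 maps an edge to its endpoints' difference, ∂[p,q] = q − p. For instance
  ∂[1,4] = [4] − [1].
The 5×10 boundary matrix has rank 4 and Smith normal form diag(1,1,1,1).

The boundary map ∂_2: C_2 → C_1 acts by ∂[p,q,r] = [q,r] − [p,r] + [p,q]. For instance
  ∂[1,2,3] = [2,3] − [1,3] + [1,2],
  ∂[0,3,4] = [3,4] − [0,4] + [0,3].
The 10×5 boundary matrix has rank 5 and Smith normal form diag(1,1,1,1,1).

Computing H_k = (kernel of ∂_k) / (image of ∂_{k+1}):

  H_0: rank C_0 − rank ∂_1 = 5 − 4 = 1, and the invariant factors of ∂_1 are all 1, so H_0 = Z.
  H_1: rank ker ∂_1 − rank ∂_2 = (10 − 4) − 5 = 1, and the invariant factors of ∂_2 are all 1, so H_1 = Z.
  H_2: rank ker ∂_2 − rank ∂_3 = (5 − 5) − 0 = 0, and there is no ∂_3, so H_2 = 0.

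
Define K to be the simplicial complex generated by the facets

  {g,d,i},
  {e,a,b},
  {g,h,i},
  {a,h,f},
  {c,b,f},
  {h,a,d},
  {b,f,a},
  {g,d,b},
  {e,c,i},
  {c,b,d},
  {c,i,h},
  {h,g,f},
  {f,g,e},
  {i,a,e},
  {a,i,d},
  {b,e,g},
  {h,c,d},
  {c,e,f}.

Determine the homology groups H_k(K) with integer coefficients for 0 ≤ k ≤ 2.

Take the total order a < b < c < d < e < f < g < h < i on the vertex set. Then K (dimension 2) consists of the simplices:

  0-simplices (9): a, b, c, d, e, f, g, h, i
  1-simplices (27): ab, ad, ae, af, ah, ai, bc, bd, be, bf, bg, cd, ce, cf, ch, ci, dg, dh, di, ef, eg, ei, fg, fh, gh, gi, hi
  2-simplices (18): abe, abf, adh, adi, aei, afh, bcd, bcf, bdg, beg, cdh, cef, cei, chi, dgi, efg, fgh, ghi

Hence C_0 ≅ Z^9, C_1 ≅ Z^27, C_2 ≅ Z^18.

∂_1: C_1 → C_0 is given by ∂[p,q] = [q] − [p]. For instance
  ∂ai = i − a.
The resulting 9×27 matrix has rank 8, and its Smith normal form has invariant factors (1,1,1,1,1,1,1,1).

∂_2: C_2 → C_1 maps a triangle to the signed sum of its edges. For instance
  ∂adi = di − ai + ad,
  ∂ghi = hi − gi + gh.
The 27×18 boundary matrix has rank 18 and Smith normal form diag(1,1,1,1,1,1,1,1,1,1,1,1,1,1,1,1,1,2).

From H_k ≅ ker(∂_k) / im(∂_{k+1}) we obtain:

  H_0: rank C_0 − rank ∂_1 = 9 − 8 = 1, and the invariant factors of ∂_1 are all 1, so H_0 ≅ Z.
  H_1: rank ker ∂_1 − rank ∂_2 = (27 − 8) − 18 = 1, and ∂_2 has invariant factor 2 > 1, so H_1 ≅ Z × Z/2.
  H_2: rank ker ∂_2 − rank ∂_3 = (18 − 18) − 0 = 0, and there is no ∂_3, so H_2 ≅ 0.

As a check, the Euler characteristic is 9 − 27 + 18 = 0, which agrees with 1 − 1 + 0 = 0.

H_0 = Z,  H_1 = Z × Z/2,  H_2 = 0.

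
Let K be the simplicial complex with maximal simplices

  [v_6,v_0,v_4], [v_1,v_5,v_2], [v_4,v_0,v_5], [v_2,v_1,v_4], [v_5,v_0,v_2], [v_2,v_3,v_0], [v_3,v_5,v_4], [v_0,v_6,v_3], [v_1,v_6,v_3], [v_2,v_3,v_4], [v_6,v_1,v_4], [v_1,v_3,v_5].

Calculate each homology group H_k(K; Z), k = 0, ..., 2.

H_0 = Z,  H_1 = Z_2,  H_2 = 0.

Take the total order v_0 < v_1 < v_2 < v_3 < v_4 < v_5 < v_6 on the vertex set. Then K (dimension 2) consists of the simplices:

  0-simplices (7): [v_0], [v_1], [v_2], [v_3], [v_4], [v_5], [v_6]
  1-simplices (18): (18 of them)
  2-simplices (12): (12 of them)

so the chain groups are C_0 ≅ Z^7, C_1 ≅ Z^18, C_2 ≅ Z^12.

∂_1: C_1 → C_0 maps an edge to its endpoints' difference, ∂[p,q] = q − p. For instance
  ∂[v_4,v_5] = [v_5] − [v_4].
This gives a 7×18 integer matrix of rank 6; reducing to Smith normal form yields diagonal entries (1,1,1,1,1,1).

Boundary ∂_2: C_2 → C_1 maps a triangle to the signed sum of its edges. For instance
  ∂[v_3,v_4,v_5] = [v_4,v_5] − [v_3,v_5] + [v_3,v_4],
  ∂[v_1,v_2,v_4] = [v_2,v_4] − [v_1,v_4] + [v_1,v_2].
The resulting 18×12 matrix has rank 12, and its Smith normal form has invariant factors (1,1,1,1,1,1,1,1,1,1,1,2).

From H_k ≅ ker(∂_k) / im(∂_{k+1}) we obtain:

  H_0: rank C_0 − rank ∂_1 = 7 − 6 = 1, and the invariant factors of ∂_1 are all 1, so H_0 = Z.
  H_1: rank ker ∂_1 − rank ∂_2 = (18 − 6) − 12 = 0, and ∂_2 has invariant factor 2 > 1, so H_1 = Z_2.
  H_2: rank ker ∂_2 − rank ∂_3 = (12 − 12) − 0 = 0, and there is no ∂_3, so H_2 = 0.

As a check, the Euler characteristic is 7 − 18 + 12 = 1, which agrees with 1 − 0 + 0 = 1.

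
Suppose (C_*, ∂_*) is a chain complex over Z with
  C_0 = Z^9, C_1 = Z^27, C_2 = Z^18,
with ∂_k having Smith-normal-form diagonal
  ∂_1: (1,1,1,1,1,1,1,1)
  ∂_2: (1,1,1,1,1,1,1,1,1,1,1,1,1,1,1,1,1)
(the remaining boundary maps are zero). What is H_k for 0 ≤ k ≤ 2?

H_0 ≅ Z,  H_1 ≅ Z^2,  H_2 ≅ Z.

H_0: b_0 = 9 − 0 − 8 = 1; torsion from ∂_1 factors > 1: none. So H_0 ≅ Z.
H_1: b_1 = 27 − 8 − 17 = 2; torsion from ∂_2 factors > 1: none. So H_1 ≅ Z^2.
H_2: b_2 = 18 − 17 − 0 = 1; torsion from ∂_3 factors > 1: none. So H_2 ≅ Z.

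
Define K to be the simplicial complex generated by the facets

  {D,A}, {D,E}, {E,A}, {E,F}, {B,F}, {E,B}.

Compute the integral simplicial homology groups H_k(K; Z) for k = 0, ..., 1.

H_0 = Z,  H_1 = Z^2.

K has 5 vertices, 6 edges.
rank ∂_0 = 0, rank ∂_1 = 4 ⇒ b_0 = 5 − 0 − 4 = 1; all invariant factors of ∂_1 are 1 so no torsion. So H_0 = Z.
rank ∂_1 = 4, rank ∂_2 = 0 ⇒ b_1 = 6 − 4 − 0 = 2. So H_1 = Z^2.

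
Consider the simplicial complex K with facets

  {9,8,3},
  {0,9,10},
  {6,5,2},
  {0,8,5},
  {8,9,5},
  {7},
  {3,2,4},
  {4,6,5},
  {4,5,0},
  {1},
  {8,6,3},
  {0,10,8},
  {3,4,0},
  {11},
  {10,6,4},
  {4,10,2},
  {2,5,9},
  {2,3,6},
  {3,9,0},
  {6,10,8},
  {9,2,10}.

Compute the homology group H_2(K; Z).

H_2 = 0.

We work with the vertex ordering 0 < 1 < 2 < 3 < 4 < 5 < 6 < 7 < 8 < 9 < 10 < 11. The simplices of K, each written with vertices in increasing order, are:

  0-simplices (12): [0], [1], [2], [3], [4], [5], [6], [7], [8], [9], [10], [11]
  1-simplices (27): (27 of them)
  2-simplices (18): (18 of them)

giving chain groups C_0 ≅ Z^12, C_1 ≅ Z^27, C_2 ≅ Z^18.

Boundary ∂_1: C_1 → C_0 is given by ∂[p,q] = [q] − [p].
As a 12×27 matrix over Z this has rank 8, with invariant factors (1,1,1,1,1,1,1,1).

Boundary ∂_2: C_2 → C_1 acts by ∂[p,q,r] = [q,r] − [p,r] + [p,q]. For instance
  ∂[2,3,6] = [3,6] − [2,6] + [2,3],
  ∂[2,3,4] = [3,4] − [2,4] + [2,3].
This gives a 27×18 integer matrix of rank 18; reducing to Smith normal form yields diagonal entries (1,1,1,1,1,1,1,1,1,1,1,1,1,1,1,1,1,2).

Computing H_k = (kernel of ∂_k) / (image of ∂_{k+1}):

  H_2: rank ker ∂_2 − rank ∂_3 = (18 − 18) − 0 = 0, and there is no ∂_3, so H_2 = 0.

(K is a triangulation of the disjoint union of a set of 3 points and the Klein bottle.)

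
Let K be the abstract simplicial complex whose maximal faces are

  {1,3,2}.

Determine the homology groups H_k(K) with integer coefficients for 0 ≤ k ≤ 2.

We work with the vertex ordering 1 < 2 < 3. The simplices of K, each written with vertices in increasing order, are:

  0-simplices (3): [1], [2], [3]
  1-simplices (3): [1,2], [1,3], [2,3]
  2-simplices (1): [1,2,3]

Hence C_0 ≅ Z^3, C_1 ≅ Z^3, C_2 ≅ Z^1.

Boundary ∂_1: C_1 → C_0 is given by ∂[p,q] = [q] − [p].
The 3×3 boundary matrix has rank 2 and Smith normal form diag(1,1).

Boundary ∂_2: C_2 → C_1 acts by ∂[p,q,r] = [q,r] − [p,r] + [p,q]. For instance
  ∂[1,2,3] = [2,3] − [1,3] + [1,2].
This gives a 3×1 integer matrix of rank 1; reducing to Smith normal form yields diagonal entries (1).

Computing H_k = (kernel of ∂_k) / (image of ∂_{k+1}):

  H_0: rank C_0 − rank ∂_1 = 3 − 2 = 1, and the invariant factors of ∂_1 are all 1, so H_0 ≅ Z.
  H_1: rank ker ∂_1 − rank ∂_2 = (3 − 2) − 1 = 0, and the invariant factors of ∂_2 are all 1, so H_1 ≅ 0.
  H_2: rank ker ∂_2 − rank ∂_3 = (1 − 1) − 0 = 0, and there is no ∂_3, so H_2 ≅ 0.

(K is a triangulation of the 2-simplex.)

H_0 = Z,  H_1 = 0,  H_2 = 0.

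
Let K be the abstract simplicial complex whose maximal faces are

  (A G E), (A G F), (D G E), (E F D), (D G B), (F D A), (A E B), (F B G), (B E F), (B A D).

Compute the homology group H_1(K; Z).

K has 6 vertices, 15 edges, 10 triangles.
rank ∂_1 = 5, rank ∂_2 = 10 ⇒ b_1 = 15 − 5 − 10 = 0; ∂_2 has invariant factor(s) [2] giving torsion. So H_1 = Z/2.

H_1 = Z/2.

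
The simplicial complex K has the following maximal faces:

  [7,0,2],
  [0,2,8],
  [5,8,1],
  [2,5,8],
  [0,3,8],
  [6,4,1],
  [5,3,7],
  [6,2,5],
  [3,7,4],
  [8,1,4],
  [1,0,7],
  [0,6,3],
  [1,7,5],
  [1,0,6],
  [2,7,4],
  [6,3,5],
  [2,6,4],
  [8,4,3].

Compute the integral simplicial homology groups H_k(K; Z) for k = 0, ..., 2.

H_0 ≅ Z,  H_1 ≅ Z^2,  H_2 ≅ Z.

K has 9 vertices, 27 edges, 18 triangles.
rank ∂_0 = 0, rank ∂_1 = 8 ⇒ b_0 = 9 − 0 − 8 = 1; all invariant factors of ∂_1 are 1 so no torsion. So H_0 = Z.
rank ∂_1 = 8, rank ∂_2 = 17 ⇒ b_1 = 27 − 8 − 17 = 2; all invariant factors of ∂_2 are 1 so no torsion. So H_1 = Z^2.
rank ∂_2 = 17, rank ∂_3 = 0 ⇒ b_2 = 18 − 17 − 0 = 1. So H_2 = Z.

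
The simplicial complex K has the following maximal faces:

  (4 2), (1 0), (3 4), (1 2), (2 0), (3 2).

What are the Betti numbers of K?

b_0 = 1, b_1 = 2.

Fix the vertex order 0 < 1 < 2 < 3 < 4 and write every simplex with vertices in increasing order. Then dim K = 1 and the simplices of K are:

  0-simplices (5): [0], [1], [2], [3], [4]
  1-simplices (6): [0,1], [0,2], [1,2], [2,3], [2,4], [3,4]

so the chain groups are C_0 ≅ Z^5, C_1 ≅ Z^6.

The boundary map ∂_1: C_1 → C_0 maps an edge to its endpoints' difference, ∂[p,q] = q − p. For instance
  ∂[0,2] = [2] − [0].
This gives a 5×6 integer matrix of rank 4; reducing to Smith normal form yields diagonal entries (1,1,1,1).

Computing H_k = (kernel of ∂_k) / (image of ∂_{k+1}):

  H_0: rank C_0 − rank ∂_1 = 5 − 4 = 1, and the invariant factors of ∂_1 are all 1, so H_0 = Z.
  H_1: rank ker ∂_1 − rank ∂_2 = (6 − 4) − 0 = 2, and there is no ∂_2, so H_1 = Z^2.

As a check, the Euler characteristic is 5 − 6 = -1, which agrees with 1 − 2 = -1.
(K is a triangulation of a wedge of 2 circles.)

Hence the Betti numbers are b_0 = 1, b_1 = 2.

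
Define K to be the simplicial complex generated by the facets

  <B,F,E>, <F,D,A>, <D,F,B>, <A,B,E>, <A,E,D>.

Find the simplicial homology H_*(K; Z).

H_0 ≅ Z,  H_1 ≅ Z,  H_2 = 0.

Fix the vertex order A < B < D < E < F and write every simplex with vertices in increasing order. Then dim K = 2 and the simplices of K are:

  0-simplices (5): A, B, D, E, F
  1-simplices (10): AB, AD, AE, AF, BD, BE, BF, DE, DF, EF
  2-simplices (5): ABE, ADE, ADF, BDF, BEF

giving chain groups C_0 ≅ Z^5, C_1 ≅ Z^10, C_2 ≅ Z^5.

The boundary map ∂_1: C_1 → C_0 is given by ∂[p,q] = [q] − [p]. For instance
  ∂AD = D − A.
The resulting 5×10 matrix has rank 4, and its Smith normal form has invariant factors (1,1,1,1).

The boundary map ∂_2: C_2 → C_1 maps a triangle to the signed sum of its edges. For instance
  ∂ADF = DF − AF + AD,
  ∂ADE = DE − AE + AD.
The 10×5 boundary matrix has rank 5 and Smith normal form diag(1,1,1,1,1).

From H_k ≅ ker(∂_k) / im(∂_{k+1}) we obtain:

  H_0: rank C_0 − rank ∂_1 = 5 − 4 = 1, and the invariant factors of ∂_1 are all 1, so H_0 ≅ Z.
  H_1: rank ker ∂_1 − rank ∂_2 = (10 − 4) − 5 = 1, and the invariant factors of ∂_2 are all 1, so H_1 ≅ Z.
  H_2: rank ker ∂_2 − rank ∂_3 = (5 − 5) − 0 = 0, and there is no ∂_3, so H_2 ≅ 0.

As a check, the Euler characteristic is 5 − 10 + 5 = 0, which agrees with 1 − 1 + 0 = 0.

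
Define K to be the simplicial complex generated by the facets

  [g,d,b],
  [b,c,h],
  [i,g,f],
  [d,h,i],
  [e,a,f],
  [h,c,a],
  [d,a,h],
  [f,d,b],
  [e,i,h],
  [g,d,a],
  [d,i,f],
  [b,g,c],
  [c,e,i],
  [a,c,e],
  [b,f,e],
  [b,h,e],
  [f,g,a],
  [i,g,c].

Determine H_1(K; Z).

H_1 = Z ⊕ Z/2.

Fix the vertex order a < b < c < d < e < f < g < h < i and write every simplex with vertices in increasing order. Then dim K = 2 and the simplices of K are:

  0-simplices (9): a, b, c, d, e, f, g, h, i
  1-simplices (27): ac, ad, ae, af, ag, ah, bc, bd, be, bf, bg, bh, ce, cg, ch, ci, df, dg, dh, di, ef, eh, ei, fg, fi, gi, hi
  2-simplices (18): ace, ach, adg, adh, aef, afg, bcg, bch, bdf, bdg, bef, beh, cei, cgi, dfi, dhi, ehi, fgi

Hence C_0 ≅ Z^9, C_1 ≅ Z^27, C_2 ≅ Z^18.

The boundary map ∂_1: C_1 → C_0 is given by ∂[p,q] = [q] − [p]. For instance
  ∂bc = c − b.
The 9×27 boundary matrix has rank 8 and Smith normal form diag(1,1,1,1,1,1,1,1).

∂_2: C_2 → C_1 maps a triangle to the signed sum of its edges. For instance
  ∂ach = ch − ah + ac,
  ∂bdf = df − bf + bd.
As a 27×18 matrix over Z this has rank 18, with invariant factors (1,1,1,1,1,1,1,1,1,1,1,1,1,1,1,1,1,2).

Reading off H_k = ker ∂_k / im ∂_{k+1}:

  H_1: rank ker ∂_1 − rank ∂_2 = (27 − 8) − 18 = 1, and ∂_2 has invariant factor 2 > 1, so H_1 = Z ⊕ Z/2.

(K is a triangulation of the Klein bottle.)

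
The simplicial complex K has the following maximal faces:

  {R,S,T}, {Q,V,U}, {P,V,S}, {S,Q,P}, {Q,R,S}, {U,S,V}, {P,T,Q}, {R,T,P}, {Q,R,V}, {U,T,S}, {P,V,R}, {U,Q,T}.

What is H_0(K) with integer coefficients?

H_0 ≅ Z.

Take the total order P < Q < R < S < T < U < V on the vertex set. Then K (dimension 2) consists of the simplices:

  0-simplices (7): P, Q, R, S, T, U, V
  1-simplices (18): PQ, PR, PS, PT, PV, QR, QS, QT, QU, QV, RS, RT, RV, ST, SU, SV, TU, UV
  2-simplices (12): PQS, PQT, PRT, PRV, PSV, QRS, QRV, QTU, QUV, RST, STU, SUV

so the chain groups are C_0 ≅ Z^7, C_1 ≅ Z^18, C_2 ≅ Z^12.

∂_1: C_1 → C_0 sends each edge [p,q] (with p < q) to q − p. For instance
  ∂PR = R − P.
As a 7×18 matrix over Z this has rank 6, with invariant factors (1,1,1,1,1,1).

The boundary map ∂_2: C_2 → C_1 acts by ∂[p,q,r] = [q,r] − [p,r] + [p,q]. For instance
  ∂QUV = UV − QV + QU,
  ∂PRT = RT − PT + PR.
This gives a 18×12 integer matrix of rank 12; reducing to Smith normal form yields diagonal entries (1,1,1,1,1,1,1,1,1,1,1,2).

From H_k ≅ ker(∂_k) / im(∂_{k+1}) we obtain:

  H_0: rank C_0 − rank ∂_1 = 7 − 6 = 1, and the invariant factors of ∂_1 are all 1, so H_0 ≅ Z.

(K is a triangulation of the real projective plane RP^2.)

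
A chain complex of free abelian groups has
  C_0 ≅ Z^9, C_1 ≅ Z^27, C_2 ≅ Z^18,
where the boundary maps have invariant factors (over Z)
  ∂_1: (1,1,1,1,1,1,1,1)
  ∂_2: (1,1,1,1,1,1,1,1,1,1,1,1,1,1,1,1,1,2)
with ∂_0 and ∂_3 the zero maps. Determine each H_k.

H_0: b_0 = 9 − 0 − 8 = 1; torsion from ∂_1 factors > 1: none. So H_0 ≅ Z.
H_1: b_1 = 27 − 8 − 18 = 1; torsion from ∂_2 factors > 1: [2]. So H_1 ≅ Z ⊕ Z/2.
H_2: b_2 = 18 − 18 − 0 = 0; torsion from ∂_3 factors > 1: none. So H_2 ≅ 0.

H_0 ≅ Z,  H_1 ≅ Z ⊕ Z/2,  H_2 = 0.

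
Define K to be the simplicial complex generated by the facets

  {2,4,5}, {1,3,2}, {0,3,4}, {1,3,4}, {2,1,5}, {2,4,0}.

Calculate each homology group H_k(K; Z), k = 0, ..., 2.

H_0 = Z,  H_1 = Z,  H_2 = 0.

Order the vertices as 0 < 1 < 2 < 3 < 4 < 5. Listing each simplex with vertices in this order, K has dimension 2 with simplices:

  0-simplices (6): [0], [1], [2], [3], [4], [5]
  1-simplices (12): [0,2], [0,3], [0,4], [1,2], [1,3], [1,4], [1,5], [2,3], [2,4], [2,5], [3,4], [4,5]
  2-simplices (6): [0,2,4], [0,3,4], [1,2,3], [1,2,5], [1,3,4], [2,4,5]

giving chain groups C_0 ≅ Z^6, C_1 ≅ Z^12, C_2 ≅ Z^6.

Boundary ∂_1: C_1 → C_0 is given by ∂[p,q] = [q] − [p]. For instance
  ∂[1,2] = [2] − [1].
The resulting 6×12 matrix has rank 5, and its Smith normal form has invariant factors (1,1,1,1,1).

The boundary map ∂_2: C_2 → C_1 sends each 2-simplex [p,q,r] to [q,r] − [p,r] + [p,q]. For instance
  ∂[0,3,4] = [3,4] − [0,4] + [0,3],
  ∂[2,4,5] = [4,5] − [2,5] + [2,4].
As a 12×6 matrix over Z this has rank 6, with invariant factors (1,1,1,1,1,1).

From H_k ≅ ker(∂_k) / im(∂_{k+1}) we obtain:

  H_0: rank C_0 − rank ∂_1 = 6 − 5 = 1, and the invariant factors of ∂_1 are all 1, so H_0 ≅ Z.
  H_1: rank ker ∂_1 − rank ∂_2 = (12 − 5) − 6 = 1, and the invariant factors of ∂_2 are all 1, so H_1 ≅ Z.
  H_2: rank ker ∂_2 − rank ∂_3 = (6 − 6) − 0 = 0, and there is no ∂_3, so H_2 ≅ 0.

As a check, the Euler characteristic is 6 − 12 + 6 = 0, which agrees with 1 − 1 + 0 = 0.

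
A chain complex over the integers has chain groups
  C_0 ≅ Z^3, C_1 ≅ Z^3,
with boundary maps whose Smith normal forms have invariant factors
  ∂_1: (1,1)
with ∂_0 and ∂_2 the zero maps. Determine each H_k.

H_0 = Z,  H_1 = Z.

H_0: b_0 = 3 − 0 − 2 = 1; torsion from ∂_1 factors > 1: none. So H_0 = Z.
H_1: b_1 = 3 − 2 − 0 = 1; torsion from ∂_2 factors > 1: none. So H_1 = Z.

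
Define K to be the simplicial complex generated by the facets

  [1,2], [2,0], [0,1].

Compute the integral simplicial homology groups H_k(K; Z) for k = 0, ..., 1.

K has 3 vertices, 3 edges.
rank ∂_0 = 0, rank ∂_1 = 2 ⇒ b_0 = 3 − 0 − 2 = 1; all invariant factors of ∂_1 are 1 so no torsion. So H_0 ≅ Z.
rank ∂_1 = 2, rank ∂_2 = 0 ⇒ b_1 = 3 − 2 − 0 = 1. So H_1 ≅ Z.

H_0 ≅ Z,  H_1 ≅ Z.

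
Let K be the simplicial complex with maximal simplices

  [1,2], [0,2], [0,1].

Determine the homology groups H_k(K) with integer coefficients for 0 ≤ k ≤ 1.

Order the vertices as 0 < 1 < 2. Listing each simplex with vertices in this order, K has dimension 1 with simplices:

  0-simplices (3): [0], [1], [2]
  1-simplices (3): [0,1], [0,2], [1,2]

Hence C_0 ≅ Z^3, C_1 ≅ Z^3.

Boundary ∂_1: C_1 → C_0 is given by ∂[p,q] = [q] − [p]. For instance
  ∂[0,2] = [2] − [0].
The 3×3 boundary matrix has rank 2 and Smith normal form diag(1,1).

Now H_k = ker ∂_k / im ∂_{k+1}, so:

  H_0: rank C_0 − rank ∂_1 = 3 − 2 = 1, and the invariant factors of ∂_1 are all 1, so H_0 ≅ Z.
  H_1: rank ker ∂_1 − rank ∂_2 = (3 − 2) − 0 = 1, and there is no ∂_2, so H_1 ≅ Z.

H_0 ≅ Z,  H_1 ≅ Z.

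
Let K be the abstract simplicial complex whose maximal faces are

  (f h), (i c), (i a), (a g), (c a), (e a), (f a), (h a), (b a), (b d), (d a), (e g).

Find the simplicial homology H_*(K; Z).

H_0 = Z,  H_1 = Z^4.

Order the vertices as a < b < c < d < e < f < g < h < i. Listing each simplex with vertices in this order, K has dimension 1 with simplices:

  0-simplices (9): a, b, c, d, e, f, g, h, i
  1-simplices (12): ab, ac, ad, ae, af, ag, ah, ai, bd, ci, eg, fh

Hence C_0 ≅ Z^9, C_1 ≅ Z^12.

Boundary ∂_1: C_1 → C_0 sends each edge [p,q] (with p < q) to q − p. For instance
  ∂af = f − a.
The resulting 9×12 matrix has rank 8, and its Smith normal form has invariant factors (1,1,1,1,1,1,1,1).

From H_k ≅ ker(∂_k) / im(∂_{k+1}) we obtain:

  H_0: rank C_0 − rank ∂_1 = 9 − 8 = 1, and the invariant factors of ∂_1 are all 1, so H_0 = Z.
  H_1: rank ker ∂_1 − rank ∂_2 = (12 − 8) − 0 = 4, and there is no ∂_2, so H_1 = Z^4.

(K is a triangulation of a wedge of 4 circles.)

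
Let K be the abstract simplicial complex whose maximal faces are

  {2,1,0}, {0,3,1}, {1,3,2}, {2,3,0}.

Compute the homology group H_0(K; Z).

H_0 ≅ Z.

K has 4 vertices, 6 edges, 4 triangles.
rank ∂_0 = 0, rank ∂_1 = 3 ⇒ b_0 = 4 − 0 − 3 = 1; all invariant factors of ∂_1 are 1 so no torsion. So H_0 ≅ Z.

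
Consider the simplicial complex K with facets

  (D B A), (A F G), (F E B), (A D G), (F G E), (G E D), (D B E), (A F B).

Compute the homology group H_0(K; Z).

Fix the vertex order A < B < D < E < F < G and write every simplex with vertices in increasing order. Then dim K = 2 and the simplices of K are:

  0-simplices (6): A, B, D, E, F, G
  1-simplices (12): AB, AD, AF, AG, BD, BE, BF, DE, DG, EF, EG, FG
  2-simplices (8): ABD, ABF, ADG, AFG, BDE, BEF, DEG, EFG

Hence C_0 ≅ Z^6, C_1 ≅ Z^12, C_2 ≅ Z^8.

∂_1: C_1 → C_0 sends each edge [p,q] (with p < q) to q − p. For instance
  ∂BF = F − B.
This gives a 6×12 integer matrix of rank 5; reducing to Smith normal form yields diagonal entries (1,1,1,1,1).

∂_2: C_2 → C_1 acts by ∂[p,q,r] = [q,r] − [p,r] + [p,q]. For instance
  ∂ABD = BD − AD + AB,
  ∂ADG = DG − AG + AD.
This gives a 12×8 integer matrix of rank 7; reducing to Smith normal form yields diagonal entries (1,1,1,1,1,1,1).

Computing H_k = (kernel of ∂_k) / (image of ∂_{k+1}):

  H_0: rank C_0 − rank ∂_1 = 6 − 5 = 1, and the invariant factors of ∂_1 are all 1, so H_0 ≅ Z.

H_0 = Z.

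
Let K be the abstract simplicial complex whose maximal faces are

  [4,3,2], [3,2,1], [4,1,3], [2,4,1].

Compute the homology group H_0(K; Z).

Order the vertices as 1 < 2 < 3 < 4. Listing each simplex with vertices in this order, K has dimension 2 with simplices:

  0-simplices (4): [1], [2], [3], [4]
  1-simplices (6): [1,2], [1,3], [1,4], [2,3], [2,4], [3,4]
  2-simplices (4): [1,2,3], [1,2,4], [1,3,4], [2,3,4]

so the chain groups are C_0 ≅ Z^4, C_1 ≅ Z^6, C_2 ≅ Z^4.

Boundary ∂_1: C_1 → C_0 maps an edge to its endpoints' difference, ∂[p,q] = q − p.
The resulting 4×6 matrix has rank 3, and its Smith normal form has invariant factors (1,1,1).

∂_2: C_2 → C_1 sends each 2-simplex [p,q,r] to [q,r] − [p,r] + [p,q]. For instance
  ∂[1,3,4] = [3,4] − [1,4] + [1,3],
  ∂[2,3,4] = [3,4] − [2,4] + [2,3].
This gives a 6×4 integer matrix of rank 3; reducing to Smith normal form yields diagonal entries (1,1,1).

Reading off H_k = ker ∂_k / im ∂_{k+1}:

  H_0: rank C_0 − rank ∂_1 = 4 − 3 = 1, and the invariant factors of ∂_1 are all 1, so H_0 ≅ Z.

H_0 = Z.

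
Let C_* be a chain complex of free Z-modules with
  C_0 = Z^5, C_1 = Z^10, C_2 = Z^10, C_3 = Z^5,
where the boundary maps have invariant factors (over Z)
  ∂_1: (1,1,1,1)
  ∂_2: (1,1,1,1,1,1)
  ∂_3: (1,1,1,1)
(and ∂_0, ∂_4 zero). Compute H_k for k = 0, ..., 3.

H_0 = Z,  H_1 = 0,  H_2 = 0,  H_3 = Z.

H_0: b_0 = 5 − 0 − 4 = 1; torsion from ∂_1 factors > 1: none. So H_0 = Z.
H_1: b_1 = 10 − 4 − 6 = 0; torsion from ∂_2 factors > 1: none. So H_1 = 0.
H_2: b_2 = 10 − 6 − 4 = 0; torsion from ∂_3 factors > 1: none. So H_2 = 0.
H_3: b_3 = 5 − 4 − 0 = 1; torsion from ∂_4 factors > 1: none. So H_3 = Z.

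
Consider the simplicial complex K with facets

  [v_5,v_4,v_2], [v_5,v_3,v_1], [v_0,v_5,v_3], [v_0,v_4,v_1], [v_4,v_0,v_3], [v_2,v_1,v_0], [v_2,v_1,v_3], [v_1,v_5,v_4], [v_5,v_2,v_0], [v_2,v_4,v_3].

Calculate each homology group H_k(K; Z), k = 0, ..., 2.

H_0 ≅ Z,  H_1 ≅ Z/2,  H_2 = 0.

Take the total order v_0 < v_1 < v_2 < v_3 < v_4 < v_5 on the vertex set. Then K (dimension 2) consists of the simplices:

  0-simplices (6): [v_0], [v_1], [v_2], [v_3], [v_4], [v_5]
  1-simplices (15): (15 of them)
  2-simplices (10): [v_0,v_1,v_2], [v_0,v_1,v_4], [v_0,v_2,v_5], [v_0,v_3,v_4], [v_0,v_3,v_5], [v_1,v_2,v_3], [v_1,v_3,v_5], [v_1,v_4,v_5], [v_2,v_3,v_4], [v_2,v_4,v_5]

giving chain groups C_0 ≅ Z^6, C_1 ≅ Z^15, C_2 ≅ Z^10.

∂_1: C_1 → C_0 maps an edge to its endpoints' difference, ∂[p,q] = q − p. For instance
  ∂[v_2,v_4] = [v_4] − [v_2].
As a 6×15 matrix over Z this has rank 5, with invariant factors (1,1,1,1,1).

The boundary map ∂_2: C_2 → C_1 maps a triangle to the signed sum of its edges. For instance
  ∂[v_1,v_4,v_5] = [v_4,v_5] − [v_1,v_5] + [v_1,v_4],
  ∂[v_0,v_1,v_2] = [v_1,v_2] − [v_0,v_2] + [v_0,v_1].
This gives a 15×10 integer matrix of rank 10; reducing to Smith normal form yields diagonal entries (1,1,1,1,1,1,1,1,1,2).

Reading off H_k = ker ∂_k / im ∂_{k+1}:

  H_0: rank C_0 − rank ∂_1 = 6 − 5 = 1, and the invariant factors of ∂_1 are all 1, so H_0 = Z.
  H_1: rank ker ∂_1 − rank ∂_2 = (15 − 5) − 10 = 0, and ∂_2 has invariant factor 2 > 1, so H_1 = Z/2.
  H_2: rank ker ∂_2 − rank ∂_3 = (10 − 10) − 0 = 0, and there is no ∂_3, so H_2 = 0.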